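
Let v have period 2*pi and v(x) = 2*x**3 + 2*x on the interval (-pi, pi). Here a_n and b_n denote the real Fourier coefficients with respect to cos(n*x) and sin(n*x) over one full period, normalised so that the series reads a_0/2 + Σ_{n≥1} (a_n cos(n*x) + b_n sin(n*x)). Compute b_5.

76/125 + 4*pi**2/5

b_5 = 1/pi ∫_{-pi}^{pi} v(x) sin(5*x) dx.
v is odd and sin(5*x) is odd, so the integrand is even and b_5 = 2/pi ∫_0^{pi} v(x) sin(5*x) dx.
Integrating by parts three times (tabular method), an antiderivative of (2*x**3 + 2*x) sin(5*x) is -2*x**3*cos(5*x)/5 + 6*x**2*sin(5*x)/25 - 38*x*cos(5*x)/125 + 38*sin(5*x)/625; evaluating from 0 to pi: ∫_{0}^{pi} (2*x**3 + 2*x) sin(5*x) dx = (2*pi*(19 + 25*pi**2)/125) - (0) = 2*pi*(19 + 25*pi**2)/125.
Hence b_5 = (2/pi)·(2*pi*(19 + 25*pi**2)/125) = 76/125 + 4*pi**2/5.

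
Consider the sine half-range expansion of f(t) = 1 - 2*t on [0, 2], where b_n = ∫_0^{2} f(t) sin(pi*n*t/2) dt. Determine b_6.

4/(3*pi)

b_6 = ∫_0^{2} (1 - 2*t) sin(3*pi*t) dt.
Integrating by parts (boundary term plus one more integral), an antiderivative of (1 - 2*t) sin(3*pi*t) is 2*t*cos(3*pi*t)/(3*pi) - 2*sin(3*pi*t)/(9*pi**2) - cos(3*pi*t)/(3*pi); evaluating from 0 to 2: ∫_{0}^{2} (1 - 2*t) sin(3*pi*t) dt = (1/pi) - (-1/(3*pi)) = 4/(3*pi).
Hence b_6 = 4/(3*pi).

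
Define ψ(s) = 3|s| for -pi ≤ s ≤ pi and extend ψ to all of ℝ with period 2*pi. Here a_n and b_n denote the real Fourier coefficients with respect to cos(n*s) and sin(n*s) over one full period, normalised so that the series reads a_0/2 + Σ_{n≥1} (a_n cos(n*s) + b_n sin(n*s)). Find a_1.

a_1 = 1/pi ∫_{-pi}^{pi} ψ(s) cos(s) ds.
ψ is even and cos(s) is even, so the integrand is even and a_1 = 2/pi ∫_0^{pi} ψ(s) cos(s) ds.
Integrating by parts (boundary term plus one more integral), an antiderivative of (3*s) cos(s) is 3*s*sin(s) + 3*cos(s); evaluating from 0 to pi: ∫_{0}^{pi} (3*s) cos(s) ds = (-3) - (3) = -6.
Hence a_1 = (2/pi)·(-6) = -12/pi.

-12/pi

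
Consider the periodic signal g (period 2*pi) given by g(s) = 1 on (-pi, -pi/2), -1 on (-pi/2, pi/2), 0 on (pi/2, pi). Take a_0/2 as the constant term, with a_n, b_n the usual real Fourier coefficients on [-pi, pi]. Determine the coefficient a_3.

1/pi

a_3 = 1/pi ∫_{-pi}^{pi} g(s) cos(3*s) ds.
Split the integral at the breakpoints.
Directly, an antiderivative of (1) cos(3*s) is sin(3*s)/3; evaluating from -pi to -pi/2: ∫_{-pi}^{-pi/2} (1) cos(3*s) ds = (1/3) - (0) = 1/3.
Directly, an antiderivative of (-1) cos(3*s) is -sin(3*s)/3; evaluating from -pi/2 to pi/2: ∫_{-pi/2}^{pi/2} (-1) cos(3*s) ds = (1/3) - (-1/3) = 2/3.
∫_{pi/2}^{pi} (0) cos(3*s) ds = 0.
Summing the pieces and multiplying by (1/pi) gives a_3 = 1/pi.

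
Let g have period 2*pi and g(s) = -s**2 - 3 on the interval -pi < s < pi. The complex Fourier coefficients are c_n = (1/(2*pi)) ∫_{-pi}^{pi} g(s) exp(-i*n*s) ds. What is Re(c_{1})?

2

Since g is real-valued, Re(c_{1}) = (1/(2*pi)) ∫_{-pi}^{pi} g(s) cos(s) ds = a_{1}/2.
g is even and cos(s) is even, so the integrand is even: ∫_{-pi}^{pi} g(s) cos(s) ds = 2∫_0^{pi} g(s) cos(s) ds.
Integrating by parts twice (tabular method), an antiderivative of (-s**2 - 3) cos(s) is -s**2*sin(s) - 2*s*cos(s) - sin(s); evaluating from 0 to pi: ∫_{0}^{pi} (-s**2 - 3) cos(s) ds = (2*pi) - (0) = 2*pi.
So ∫_{-pi}^{pi} g(s) cos(s) ds = 4*pi.
Hence Re(c_{1}) = (1/(2*pi))·(4*pi) = 2.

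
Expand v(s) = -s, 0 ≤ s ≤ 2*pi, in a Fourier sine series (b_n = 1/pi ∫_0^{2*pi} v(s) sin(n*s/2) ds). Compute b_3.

-4/3

b_3 = 1/pi ∫_0^{2*pi} (-s) sin(3*s/2) ds.
Integrating by parts (boundary term plus one more integral), an antiderivative of (-s) sin(3*s/2) is 2*s*cos(3*s/2)/3 - 4*sin(3*s/2)/9; evaluating from 0 to 2*pi: ∫_{0}^{2*pi} (-s) sin(3*s/2) ds = (-4*pi/3) - (0) = -4*pi/3.
Hence b_3 = (1/pi)·(-4*pi/3) = -4/3.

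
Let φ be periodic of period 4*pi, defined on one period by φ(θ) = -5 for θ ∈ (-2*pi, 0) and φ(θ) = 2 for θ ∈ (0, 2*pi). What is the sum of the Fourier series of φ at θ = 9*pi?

2

θ = 9*pi differs from θ = pi by 2 full period(s), and the series is 4*pi-periodic.
φ is continuous at θ = pi with value 2, so the series converges to 2 there.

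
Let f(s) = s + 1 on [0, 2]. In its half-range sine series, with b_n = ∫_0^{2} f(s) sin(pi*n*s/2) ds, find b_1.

8/pi

b_1 = ∫_0^{2} (s + 1) sin(pi*s/2) ds.
Integrating by parts (boundary term plus one more integral), an antiderivative of (s + 1) sin(pi*s/2) is -2*s*cos(pi*s/2)/pi + 4*sin(pi*s/2)/pi**2 - 2*cos(pi*s/2)/pi; evaluating from 0 to 2: ∫_{0}^{2} (s + 1) sin(pi*s/2) ds = (6/pi) - (-2/pi) = 8/pi.
Hence b_1 = 8/pi.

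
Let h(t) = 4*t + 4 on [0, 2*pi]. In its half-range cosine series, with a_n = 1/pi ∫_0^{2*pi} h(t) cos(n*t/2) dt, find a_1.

a_1 = 1/pi ∫_0^{2*pi} (4*t + 4) cos(t/2) dt.
Integrating by parts (boundary term plus one more integral), an antiderivative of (4*t + 4) cos(t/2) is 8*t*sin(t/2) + 8*sin(t/2) + 16*cos(t/2); evaluating from 0 to 2*pi: ∫_{0}^{2*pi} (4*t + 4) cos(t/2) dt = (-16) - (16) = -32.
Hence a_1 = (1/pi)·(-32) = -32/pi.

-32/pi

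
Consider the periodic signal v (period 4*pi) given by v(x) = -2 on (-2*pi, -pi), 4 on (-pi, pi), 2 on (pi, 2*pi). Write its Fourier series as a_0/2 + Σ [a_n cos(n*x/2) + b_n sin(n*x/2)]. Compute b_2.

-4/pi

b_2 = (1/(2*pi)) ∫_{-2*pi}^{2*pi} v(x) sin(x) dx.
Split the integral at the breakpoints.
Directly, an antiderivative of (-2) sin(x) is 2*cos(x); evaluating from -2*pi to -pi: ∫_{-2*pi}^{-pi} (-2) sin(x) dx = (-2) - (2) = -4.
Directly, an antiderivative of (4) sin(x) is -4*cos(x); evaluating from -pi to pi: ∫_{-pi}^{pi} (4) sin(x) dx = (4) - (4) = 0.
Directly, an antiderivative of (2) sin(x) is -2*cos(x); evaluating from pi to 2*pi: ∫_{pi}^{2*pi} (2) sin(x) dx = (-2) - (2) = -4.
Summing the pieces and multiplying by (1/(2*pi)) gives b_2 = -4/pi.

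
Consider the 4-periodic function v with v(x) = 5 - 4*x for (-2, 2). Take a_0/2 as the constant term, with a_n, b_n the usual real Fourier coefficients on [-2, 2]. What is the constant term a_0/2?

5

a_0 = 1/2 ∫_{-2}^{2} v(x) dx = 1/2 · (20) = 10.
So the constant term a_0/2 = 5.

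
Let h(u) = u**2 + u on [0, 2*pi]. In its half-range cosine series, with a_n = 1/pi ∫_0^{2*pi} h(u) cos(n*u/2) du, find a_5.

8*(-2*pi - 1)/(25*pi)

a_5 = 1/pi ∫_0^{2*pi} (u**2 + u) cos(5*u/2) du.
Integrating by parts twice (tabular method), an antiderivative of (u**2 + u) cos(5*u/2) is 2*u**2*sin(5*u/2)/5 + 2*u*sin(5*u/2)/5 + 8*u*cos(5*u/2)/25 - 16*sin(5*u/2)/125 + 4*cos(5*u/2)/25; evaluating from 0 to 2*pi: ∫_{0}^{2*pi} (u**2 + u) cos(5*u/2) du = (-16*pi/25 - 4/25) - (4/25) = -16*pi/25 - 8/25.
Hence a_5 = (1/pi)·(-16*pi/25 - 8/25) = 8*(-2*pi - 1)/(25*pi).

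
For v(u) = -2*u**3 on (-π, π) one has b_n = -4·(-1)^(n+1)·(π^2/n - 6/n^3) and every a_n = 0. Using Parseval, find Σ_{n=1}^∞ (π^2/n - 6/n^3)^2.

pi**6/14

Parseval: Σ b_n^2 = (1/π) ∫_{-π}^{π} v(u)^2 du = 8*pi**6/7.
b_n^2 = 16·(π^2/n - 6/n^3)^2, so the sum equals (8*pi**6/7)/16 = pi**6/14.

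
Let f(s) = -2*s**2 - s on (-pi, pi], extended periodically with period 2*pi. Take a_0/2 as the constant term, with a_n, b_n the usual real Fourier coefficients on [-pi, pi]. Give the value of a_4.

-1/2

a_4 = 1/pi ∫_{-pi}^{pi} f(s) cos(4*s) ds.
Integrating by parts twice (tabular method), an antiderivative of (-2*s**2 - s) cos(4*s) is -s**2*sin(4*s)/2 - s*sin(4*s)/4 - s*cos(4*s)/4 + sin(4*s)/16 - cos(4*s)/16; evaluating from -pi to pi: ∫_{-pi}^{pi} (-2*s**2 - s) cos(4*s) ds = (-pi/4 - 1/16) - (-1/16 + pi/4) = -pi/2.
Hence a_4 = (1/pi)·(-pi/2) = -1/2.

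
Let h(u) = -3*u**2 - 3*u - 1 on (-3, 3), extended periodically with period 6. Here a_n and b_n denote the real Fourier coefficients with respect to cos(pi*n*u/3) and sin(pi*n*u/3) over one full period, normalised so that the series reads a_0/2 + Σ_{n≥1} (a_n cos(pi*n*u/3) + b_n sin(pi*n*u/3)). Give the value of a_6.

a_6 = 1/3 ∫_{-3}^{3} h(u) cos(2*pi*u) du.
Integrating by parts twice (tabular method), an antiderivative of (-3*u**2 - 3*u - 1) cos(2*pi*u) is -3*u**2*sin(2*pi*u)/(2*pi) - 3*u*sin(2*pi*u)/(2*pi) - 3*u*cos(2*pi*u)/(2*pi**2) - sin(2*pi*u)/(2*pi) + 3*sin(2*pi*u)/(4*pi**3) - 3*cos(2*pi*u)/(4*pi**2); evaluating from -3 to 3: ∫_{-3}^{3} (-3*u**2 - 3*u - 1) cos(2*pi*u) du = (-21/(4*pi**2)) - (15/(4*pi**2)) = -9/pi**2.
Hence a_6 = (1/3)·(-9/pi**2) = -3/pi**2.

-3/pi**2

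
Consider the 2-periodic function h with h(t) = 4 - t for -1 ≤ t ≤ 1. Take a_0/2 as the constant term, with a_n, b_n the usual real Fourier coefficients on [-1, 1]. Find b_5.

b_5 = ∫_{-1}^{1} h(t) sin(5*pi*t) dt.
Integrating by parts (boundary term plus one more integral), an antiderivative of (4 - t) sin(5*pi*t) is t*cos(5*pi*t)/(5*pi) - sin(5*pi*t)/(25*pi**2) - 4*cos(5*pi*t)/(5*pi); evaluating from -1 to 1: ∫_{-1}^{1} (4 - t) sin(5*pi*t) dt = (3/(5*pi)) - (1/pi) = -2/(5*pi).
Hence b_5 = -2/(5*pi).

-2/(5*pi)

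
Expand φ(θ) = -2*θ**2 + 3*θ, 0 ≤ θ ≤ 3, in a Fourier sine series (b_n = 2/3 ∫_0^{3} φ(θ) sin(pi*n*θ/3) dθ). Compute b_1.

b_1 = 2/3 ∫_0^{3} (-2*θ**2 + 3*θ) sin(pi*θ/3) dθ.
Integrating by parts twice (tabular method), an antiderivative of (-2*θ**2 + 3*θ) sin(pi*θ/3) is 6*θ**2*cos(pi*θ/3)/pi - 36*θ*sin(pi*θ/3)/pi**2 - 9*θ*cos(pi*θ/3)/pi + 27*sin(pi*θ/3)/pi**2 - 108*cos(pi*θ/3)/pi**3; evaluating from 0 to 3: ∫_{0}^{3} (-2*θ**2 + 3*θ) sin(pi*θ/3) dθ = (-27/pi + 108/pi**3) - (-108/pi**3) = -27/pi + 216/pi**3.
Hence b_1 = (2/3)·(-27/pi + 216/pi**3) = -18/pi + 144/pi**3.

-18/pi + 144/pi**3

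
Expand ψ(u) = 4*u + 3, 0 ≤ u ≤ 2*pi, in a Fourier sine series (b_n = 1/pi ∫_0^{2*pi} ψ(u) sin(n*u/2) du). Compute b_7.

4*(3 + 4*pi)/(7*pi)

b_7 = 1/pi ∫_0^{2*pi} (4*u + 3) sin(7*u/2) du.
Integrating by parts (boundary term plus one more integral), an antiderivative of (4*u + 3) sin(7*u/2) is -8*u*cos(7*u/2)/7 + 16*sin(7*u/2)/49 - 6*cos(7*u/2)/7; evaluating from 0 to 2*pi: ∫_{0}^{2*pi} (4*u + 3) sin(7*u/2) du = (6/7 + 16*pi/7) - (-6/7) = 12/7 + 16*pi/7.
Hence b_7 = (1/pi)·(12/7 + 16*pi/7) = 4*(3 + 4*pi)/(7*pi).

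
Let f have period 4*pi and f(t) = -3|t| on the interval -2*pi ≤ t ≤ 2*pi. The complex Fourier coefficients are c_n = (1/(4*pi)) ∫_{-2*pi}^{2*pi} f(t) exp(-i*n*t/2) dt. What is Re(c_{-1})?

Since f is real-valued, Re(c_{-1}) = (1/(4*pi)) ∫_{-2*pi}^{2*pi} f(t) cos(-t/2) dt = a_{1}/2.
f is even and cos(-t/2) is even, so the integrand is even: ∫_{-2*pi}^{2*pi} f(t) cos(-t/2) dt = 2∫_0^{2*pi} f(t) cos(-t/2) dt.
Integrating by parts (boundary term plus one more integral), an antiderivative of (-3*t) cos(-t/2) is -6*t*sin(t/2) - 12*cos(t/2); evaluating from 0 to 2*pi: ∫_{0}^{2*pi} (-3*t) cos(-t/2) dt = (12) - (-12) = 24.
So ∫_{-2*pi}^{2*pi} f(t) cos(-t/2) dt = 48.
Hence Re(c_{-1}) = (1/(4*pi))·(48) = 12/pi.

12/pi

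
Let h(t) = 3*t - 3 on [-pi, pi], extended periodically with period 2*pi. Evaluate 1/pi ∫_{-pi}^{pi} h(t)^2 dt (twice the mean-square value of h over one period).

18 + 6*pi**2

1/pi ∫_{-pi}^{pi} h(t)^2 dt = 1/pi · (6*pi*(3 + pi**2)) = 18 + 6*pi**2.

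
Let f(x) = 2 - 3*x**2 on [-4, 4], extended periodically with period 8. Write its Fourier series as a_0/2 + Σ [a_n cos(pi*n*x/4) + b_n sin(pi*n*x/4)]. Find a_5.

192/(25*pi**2)

a_5 = 1/4 ∫_{-4}^{4} f(x) cos(5*pi*x/4) dx.
f is even and cos(5*pi*x/4) is even, so the integrand is even and a_5 = 1/2 ∫_0^{4} f(x) cos(5*pi*x/4) dx.
Integrating by parts twice (tabular method), an antiderivative of (2 - 3*x**2) cos(5*pi*x/4) is -12*x**2*sin(5*pi*x/4)/(5*pi) - 96*x*cos(5*pi*x/4)/(25*pi**2) + 384*sin(5*pi*x/4)/(125*pi**3) + 8*sin(5*pi*x/4)/(5*pi); evaluating from 0 to 4: ∫_{0}^{4} (2 - 3*x**2) cos(5*pi*x/4) dx = (384/(25*pi**2)) - (0) = 384/(25*pi**2).
Hence a_5 = (1/2)·(384/(25*pi**2)) = 192/(25*pi**2).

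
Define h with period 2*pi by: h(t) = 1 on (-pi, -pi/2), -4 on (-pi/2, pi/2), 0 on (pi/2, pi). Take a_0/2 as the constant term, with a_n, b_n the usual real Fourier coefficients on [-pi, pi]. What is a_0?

a_0 = 1/pi ∫_{-pi}^{pi} h(t) dt = 1/pi · (-7*pi/2) = -7/2.

-7/2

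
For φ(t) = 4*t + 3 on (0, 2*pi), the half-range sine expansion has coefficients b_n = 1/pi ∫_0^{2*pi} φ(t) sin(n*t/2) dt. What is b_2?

-8

b_2 = 1/pi ∫_0^{2*pi} (4*t + 3) sin(t) dt.
Integrating by parts (boundary term plus one more integral), an antiderivative of (4*t + 3) sin(t) is -4*t*cos(t) + 4*sin(t) - 3*cos(t); evaluating from 0 to 2*pi: ∫_{0}^{2*pi} (4*t + 3) sin(t) dt = (-8*pi - 3) - (-3) = -8*pi.
Hence b_2 = (1/pi)·(-8*pi) = -8.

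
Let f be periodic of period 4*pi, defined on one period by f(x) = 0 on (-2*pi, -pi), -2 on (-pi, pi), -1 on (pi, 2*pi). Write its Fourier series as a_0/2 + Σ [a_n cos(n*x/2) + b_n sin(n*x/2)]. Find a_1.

a_1 = (1/(2*pi)) ∫_{-2*pi}^{2*pi} f(x) cos(x/2) dx.
Split the integral at the breakpoints.
∫_{-2*pi}^{-pi} (0) cos(x/2) dx = 0.
Directly, an antiderivative of (-2) cos(x/2) is -4*sin(x/2); evaluating from -pi to pi: ∫_{-pi}^{pi} (-2) cos(x/2) dx = (-4) - (4) = -8.
Directly, an antiderivative of (-1) cos(x/2) is -2*sin(x/2); evaluating from pi to 2*pi: ∫_{pi}^{2*pi} (-1) cos(x/2) dx = (0) - (-2) = 2.
Summing the pieces and multiplying by (1/(2*pi)) gives a_1 = -3/pi.

-3/pi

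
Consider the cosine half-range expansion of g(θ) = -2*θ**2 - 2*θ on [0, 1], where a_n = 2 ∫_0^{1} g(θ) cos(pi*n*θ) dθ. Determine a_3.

a_3 = 2 ∫_0^{1} (-2*θ**2 - 2*θ) cos(3*pi*θ) dθ.
Integrating by parts twice (tabular method), an antiderivative of (-2*θ**2 - 2*θ) cos(3*pi*θ) is -2*θ**2*sin(3*pi*θ)/(3*pi) - 2*θ*sin(3*pi*θ)/(3*pi) - 4*θ*cos(3*pi*θ)/(9*pi**2) + 4*sin(3*pi*θ)/(27*pi**3) - 2*cos(3*pi*θ)/(9*pi**2); evaluating from 0 to 1: ∫_{0}^{1} (-2*θ**2 - 2*θ) cos(3*pi*θ) dθ = (2/(3*pi**2)) - (-2/(9*pi**2)) = 8/(9*pi**2).
Hence a_3 = 2·(8/(9*pi**2)) = 16/(9*pi**2).

16/(9*pi**2)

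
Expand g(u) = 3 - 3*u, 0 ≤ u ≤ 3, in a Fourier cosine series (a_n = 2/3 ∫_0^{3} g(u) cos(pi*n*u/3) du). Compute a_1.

a_1 = 2/3 ∫_0^{3} (3 - 3*u) cos(pi*u/3) du.
Integrating by parts (boundary term plus one more integral), an antiderivative of (3 - 3*u) cos(pi*u/3) is -9*u*sin(pi*u/3)/pi + 9*sin(pi*u/3)/pi - 27*cos(pi*u/3)/pi**2; evaluating from 0 to 3: ∫_{0}^{3} (3 - 3*u) cos(pi*u/3) du = (27/pi**2) - (-27/pi**2) = 54/pi**2.
Hence a_1 = (2/3)·(54/pi**2) = 36/pi**2.

36/pi**2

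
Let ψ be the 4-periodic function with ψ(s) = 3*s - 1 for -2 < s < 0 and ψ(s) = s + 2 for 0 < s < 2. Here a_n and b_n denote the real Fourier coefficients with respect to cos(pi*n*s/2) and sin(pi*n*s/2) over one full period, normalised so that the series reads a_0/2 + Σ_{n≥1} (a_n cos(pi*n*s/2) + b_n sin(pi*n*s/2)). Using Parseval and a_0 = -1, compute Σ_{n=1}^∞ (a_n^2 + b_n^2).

Parseval: a_0^2/2 + Σ_{n≥1} (a_n^2+b_n^2) = 1/2 ∫_{-2}^{2} ψ(s)^2 ds = 85/3.
Subtract a_0^2/2 = 1/2: Σ (a_n^2+b_n^2) = 167/6.

167/6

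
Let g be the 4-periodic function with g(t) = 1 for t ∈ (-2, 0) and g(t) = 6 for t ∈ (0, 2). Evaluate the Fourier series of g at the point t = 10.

7/2

t = 10 differs from t = 2 by 2 full period(s), and the series is 4-periodic.
At t = 2 the one-sided limits are g(2^-) = 6 and g(2^+) = 1.
By Dirichlet's theorem the series converges to their average, [(6) + (1)]/2 = 7/2.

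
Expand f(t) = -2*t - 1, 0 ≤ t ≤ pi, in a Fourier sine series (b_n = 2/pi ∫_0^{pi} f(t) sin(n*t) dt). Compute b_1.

b_1 = 2/pi ∫_0^{pi} (-2*t - 1) sin(t) dt.
Integrating by parts (boundary term plus one more integral), an antiderivative of (-2*t - 1) sin(t) is 2*t*cos(t) - 2*sin(t) + cos(t); evaluating from 0 to pi: ∫_{0}^{pi} (-2*t - 1) sin(t) dt = (-2*pi - 1) - (1) = -2*pi - 2.
Hence b_1 = (2/pi)·(-2*pi - 2) = -4 - 4/pi.

-4 - 4/pi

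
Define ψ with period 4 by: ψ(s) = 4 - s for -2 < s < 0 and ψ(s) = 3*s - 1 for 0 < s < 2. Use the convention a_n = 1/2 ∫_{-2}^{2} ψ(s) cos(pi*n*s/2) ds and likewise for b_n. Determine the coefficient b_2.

-2/pi

b_2 = 1/2 ∫_{-2}^{2} ψ(s) sin(pi*s) ds.
Split the integral at the breakpoints.
Integrating by parts (boundary term plus one more integral), an antiderivative of (4 - s) sin(pi*s) is s*cos(pi*s)/pi - sin(pi*s)/pi**2 - 4*cos(pi*s)/pi; evaluating from -2 to 0: ∫_{-2}^{0} (4 - s) sin(pi*s) ds = (-4/pi) - (-6/pi) = 2/pi.
Integrating by parts (boundary term plus one more integral), an antiderivative of (3*s - 1) sin(pi*s) is -3*s*cos(pi*s)/pi + 3*sin(pi*s)/pi**2 + cos(pi*s)/pi; evaluating from 0 to 2: ∫_{0}^{2} (3*s - 1) sin(pi*s) ds = (-5/pi) - (1/pi) = -6/pi.
Summing the pieces and multiplying by (1/2) gives b_2 = -2/pi.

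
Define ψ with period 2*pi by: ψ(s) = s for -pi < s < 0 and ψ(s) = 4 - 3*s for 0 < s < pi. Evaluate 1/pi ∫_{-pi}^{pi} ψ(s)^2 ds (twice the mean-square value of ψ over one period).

1/pi ∫_{-pi}^{pi} ψ(s)^2 ds = 1/pi · (2*pi*(-18*pi + 24 + 5*pi**2)/3) = -12*pi + 16 + 10*pi**2/3.

-12*pi + 16 + 10*pi**2/3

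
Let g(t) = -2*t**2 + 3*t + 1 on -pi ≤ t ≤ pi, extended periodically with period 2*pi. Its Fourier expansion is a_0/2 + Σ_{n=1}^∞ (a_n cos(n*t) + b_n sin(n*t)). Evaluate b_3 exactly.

b_3 = 1/pi ∫_{-pi}^{pi} g(t) sin(3*t) dt.
Integrating by parts twice (tabular method), an antiderivative of (-2*t**2 + 3*t + 1) sin(3*t) is 2*t**2*cos(3*t)/3 - 4*t*sin(3*t)/9 - t*cos(3*t) + sin(3*t)/3 - 13*cos(3*t)/27; evaluating from -pi to pi: ∫_{-pi}^{pi} (-2*t**2 + 3*t + 1) sin(3*t) dt = (-2*pi**2/3 + 13/27 + pi) - (-2*pi**2/3 - pi + 13/27) = 2*pi.
Hence b_3 = (1/pi)·(2*pi) = 2.

2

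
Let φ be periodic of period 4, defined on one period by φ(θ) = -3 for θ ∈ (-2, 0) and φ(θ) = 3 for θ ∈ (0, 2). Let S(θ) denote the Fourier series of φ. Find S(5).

3

θ = 5 differs from θ = 1 by 1 full period(s), and the series is 4-periodic.
φ is continuous at θ = 1 with value 3, so the series converges to 3 there.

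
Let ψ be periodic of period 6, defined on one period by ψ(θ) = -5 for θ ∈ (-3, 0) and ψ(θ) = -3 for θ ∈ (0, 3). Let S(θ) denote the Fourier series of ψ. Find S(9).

-4

θ = 9 differs from θ = 3 by 1 full period(s), and the series is 6-periodic.
At θ = 3 the one-sided limits are ψ(3^-) = -3 and ψ(3^+) = -5.
By Dirichlet's theorem the series converges to their average, [(-3) + (-5)]/2 = -4.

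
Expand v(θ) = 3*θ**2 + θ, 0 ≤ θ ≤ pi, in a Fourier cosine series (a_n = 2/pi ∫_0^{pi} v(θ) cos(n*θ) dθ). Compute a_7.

4*(-3*pi - 1)/(49*pi)

a_7 = 2/pi ∫_0^{pi} (3*θ**2 + θ) cos(7*θ) dθ.
Integrating by parts twice (tabular method), an antiderivative of (3*θ**2 + θ) cos(7*θ) is 3*θ**2*sin(7*θ)/7 + θ*sin(7*θ)/7 + 6*θ*cos(7*θ)/49 - 6*sin(7*θ)/343 + cos(7*θ)/49; evaluating from 0 to pi: ∫_{0}^{pi} (3*θ**2 + θ) cos(7*θ) dθ = (-6*pi/49 - 1/49) - (1/49) = -6*pi/49 - 2/49.
Hence a_7 = (2/pi)·(-6*pi/49 - 2/49) = 4*(-3*pi - 1)/(49*pi).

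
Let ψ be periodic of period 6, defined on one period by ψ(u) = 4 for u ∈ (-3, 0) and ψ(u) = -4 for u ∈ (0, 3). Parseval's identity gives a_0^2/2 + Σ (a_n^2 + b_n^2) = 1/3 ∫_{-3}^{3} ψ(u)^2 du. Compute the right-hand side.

32

1/3 ∫_{-3}^{3} ψ(u)^2 du = 1/3 · (96) = 32.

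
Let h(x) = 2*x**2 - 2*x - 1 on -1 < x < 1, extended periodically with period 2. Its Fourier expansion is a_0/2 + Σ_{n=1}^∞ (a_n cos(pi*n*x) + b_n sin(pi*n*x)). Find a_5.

a_5 = ∫_{-1}^{1} h(x) cos(5*pi*x) dx.
Integrating by parts twice (tabular method), an antiderivative of (2*x**2 - 2*x - 1) cos(5*pi*x) is 2*x**2*sin(5*pi*x)/(5*pi) - 2*x*sin(5*pi*x)/(5*pi) + 4*x*cos(5*pi*x)/(25*pi**2) - sin(5*pi*x)/(5*pi) - 4*sin(5*pi*x)/(125*pi**3) - 2*cos(5*pi*x)/(25*pi**2); evaluating from -1 to 1: ∫_{-1}^{1} (2*x**2 - 2*x - 1) cos(5*pi*x) dx = (-2/(25*pi**2)) - (6/(25*pi**2)) = -8/(25*pi**2).
Hence a_5 = -8/(25*pi**2).

-8/(25*pi**2)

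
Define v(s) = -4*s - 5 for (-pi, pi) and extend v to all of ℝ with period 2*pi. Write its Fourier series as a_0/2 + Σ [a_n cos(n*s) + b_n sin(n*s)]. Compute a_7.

a_7 = 1/pi ∫_{-pi}^{pi} v(s) cos(7*s) ds.
Integrating by parts (boundary term plus one more integral), an antiderivative of (-4*s - 5) cos(7*s) is -4*s*sin(7*s)/7 - 5*sin(7*s)/7 - 4*cos(7*s)/49; evaluating from -pi to pi: ∫_{-pi}^{pi} (-4*s - 5) cos(7*s) ds = (4/49) - (4/49) = 0.
Hence a_7 = (1/pi)·(0) = 0.

0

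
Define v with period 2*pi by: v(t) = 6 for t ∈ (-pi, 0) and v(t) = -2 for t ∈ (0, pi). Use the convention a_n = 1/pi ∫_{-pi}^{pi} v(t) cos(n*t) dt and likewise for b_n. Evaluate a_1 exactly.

a_1 = 1/pi ∫_{-pi}^{pi} v(t) cos(t) dt.
Split the integral at the breakpoints.
Directly, an antiderivative of (6) cos(t) is 6*sin(t); evaluating from -pi to 0: ∫_{-pi}^{0} (6) cos(t) dt = (0) - (0) = 0.
Directly, an antiderivative of (-2) cos(t) is -2*sin(t); evaluating from 0 to pi: ∫_{0}^{pi} (-2) cos(t) dt = (0) - (0) = 0.
Summing the pieces and multiplying by (1/pi) gives a_1 = 0.

0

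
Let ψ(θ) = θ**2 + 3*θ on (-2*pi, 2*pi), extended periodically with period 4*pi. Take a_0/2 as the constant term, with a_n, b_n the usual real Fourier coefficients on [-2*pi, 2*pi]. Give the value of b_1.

b_1 = (1/(2*pi)) ∫_{-2*pi}^{2*pi} ψ(θ) sin(θ/2) dθ.
Integrating by parts twice (tabular method), an antiderivative of (θ**2 + 3*θ) sin(θ/2) is -2*θ**2*cos(θ/2) + 8*θ*sin(θ/2) - 6*θ*cos(θ/2) + 12*sin(θ/2) + 16*cos(θ/2); evaluating from -2*pi to 2*pi: ∫_{-2*pi}^{2*pi} (θ**2 + 3*θ) sin(θ/2) dθ = (-16 + 12*pi + 8*pi**2) - (-12*pi - 16 + 8*pi**2) = 24*pi.
Hence b_1 = (1/(2*pi))·(24*pi) = 12.

12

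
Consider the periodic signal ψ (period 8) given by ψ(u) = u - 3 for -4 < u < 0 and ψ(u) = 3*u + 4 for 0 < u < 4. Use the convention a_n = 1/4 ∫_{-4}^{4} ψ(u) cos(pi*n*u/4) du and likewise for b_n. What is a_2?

0

a_2 = 1/4 ∫_{-4}^{4} ψ(u) cos(pi*u/2) du.
Split the integral at the breakpoints.
Integrating by parts (boundary term plus one more integral), an antiderivative of (u - 3) cos(pi*u/2) is 2*u*sin(pi*u/2)/pi - 6*sin(pi*u/2)/pi + 4*cos(pi*u/2)/pi**2; evaluating from -4 to 0: ∫_{-4}^{0} (u - 3) cos(pi*u/2) du = (4/pi**2) - (4/pi**2) = 0.
Integrating by parts (boundary term plus one more integral), an antiderivative of (3*u + 4) cos(pi*u/2) is 6*u*sin(pi*u/2)/pi + 8*sin(pi*u/2)/pi + 12*cos(pi*u/2)/pi**2; evaluating from 0 to 4: ∫_{0}^{4} (3*u + 4) cos(pi*u/2) du = (12/pi**2) - (12/pi**2) = 0.
Summing the pieces and multiplying by (1/4) gives a_2 = 0.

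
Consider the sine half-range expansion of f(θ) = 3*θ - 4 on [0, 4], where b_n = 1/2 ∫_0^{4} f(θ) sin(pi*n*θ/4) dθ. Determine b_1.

b_1 = 1/2 ∫_0^{4} (3*θ - 4) sin(pi*θ/4) dθ.
Integrating by parts (boundary term plus one more integral), an antiderivative of (3*θ - 4) sin(pi*θ/4) is -12*θ*cos(pi*θ/4)/pi + 48*sin(pi*θ/4)/pi**2 + 16*cos(pi*θ/4)/pi; evaluating from 0 to 4: ∫_{0}^{4} (3*θ - 4) sin(pi*θ/4) dθ = (32/pi) - (16/pi) = 16/pi.
Hence b_1 = (1/2)·(16/pi) = 8/pi.

8/pi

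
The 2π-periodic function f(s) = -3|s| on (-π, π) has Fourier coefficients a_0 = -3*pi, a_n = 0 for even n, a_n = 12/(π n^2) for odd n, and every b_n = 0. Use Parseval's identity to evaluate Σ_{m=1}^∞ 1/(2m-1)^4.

pi**4/96

Parseval: a_0^2/2 + Σ a_n^2 = (1/π) ∫_{-π}^{π} f(s)^2 ds = 6*pi**2.
Subtract a_0^2/2 = 9*pi**2/2: Σ a_n^2 = 3*pi**2/2.
Only odd n contribute, with a_n^2 = 144/(π^2 n^4), so Σ_{m≥1} 1/(2m-1)^4 = π^2·(3*pi**2/2)/144 = pi**4/96.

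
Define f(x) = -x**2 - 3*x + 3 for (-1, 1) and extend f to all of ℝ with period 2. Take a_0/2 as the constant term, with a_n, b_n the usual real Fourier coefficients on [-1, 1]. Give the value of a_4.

-1/(4*pi**2)

a_4 = ∫_{-1}^{1} f(x) cos(4*pi*x) dx.
Integrating by parts twice (tabular method), an antiderivative of (-x**2 - 3*x + 3) cos(4*pi*x) is -x**2*sin(4*pi*x)/(4*pi) - 3*x*sin(4*pi*x)/(4*pi) - x*cos(4*pi*x)/(8*pi**2) + sin(4*pi*x)/(32*pi**3) + 3*sin(4*pi*x)/(4*pi) - 3*cos(4*pi*x)/(16*pi**2); evaluating from -1 to 1: ∫_{-1}^{1} (-x**2 - 3*x + 3) cos(4*pi*x) dx = (-5/(16*pi**2)) - (-1/(16*pi**2)) = -1/(4*pi**2).
Hence a_4 = -1/(4*pi**2).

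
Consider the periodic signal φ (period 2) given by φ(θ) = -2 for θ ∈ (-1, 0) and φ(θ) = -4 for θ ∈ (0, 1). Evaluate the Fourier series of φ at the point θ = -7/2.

-4

θ = -7/2 differs from θ = 1/2 by -2 full period(s), and the series is 2-periodic.
φ is continuous at θ = 1/2 with value -4, so the series converges to -4 there.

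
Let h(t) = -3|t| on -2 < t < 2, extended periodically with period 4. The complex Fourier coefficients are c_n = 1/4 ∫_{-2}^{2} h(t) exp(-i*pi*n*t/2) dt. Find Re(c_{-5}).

12/(25*pi**2)

Since h is real-valued, Re(c_{-5}) = 1/4 ∫_{-2}^{2} h(t) cos(-5*pi*t/2) dt = a_{5}/2.
h is even and cos(-5*pi*t/2) is even, so the integrand is even: ∫_{-2}^{2} h(t) cos(-5*pi*t/2) dt = 2∫_0^{2} h(t) cos(-5*pi*t/2) dt.
Integrating by parts (boundary term plus one more integral), an antiderivative of (-3*t) cos(-5*pi*t/2) is -6*t*sin(5*pi*t/2)/(5*pi) - 12*cos(5*pi*t/2)/(25*pi**2); evaluating from 0 to 2: ∫_{0}^{2} (-3*t) cos(-5*pi*t/2) dt = (12/(25*pi**2)) - (-12/(25*pi**2)) = 24/(25*pi**2).
So ∫_{-2}^{2} h(t) cos(-5*pi*t/2) dt = 48/(25*pi**2).
Hence Re(c_{-5}) = (1/4)·(48/(25*pi**2)) = 12/(25*pi**2).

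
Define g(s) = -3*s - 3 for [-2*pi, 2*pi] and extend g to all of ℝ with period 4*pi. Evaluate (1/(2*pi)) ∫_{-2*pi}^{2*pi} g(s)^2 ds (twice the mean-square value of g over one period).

(1/(2*pi)) ∫_{-2*pi}^{2*pi} g(s)^2 ds = (1/(2*pi)) · (36*pi + 48*pi**3) = 18 + 24*pi**2.

18 + 24*pi**2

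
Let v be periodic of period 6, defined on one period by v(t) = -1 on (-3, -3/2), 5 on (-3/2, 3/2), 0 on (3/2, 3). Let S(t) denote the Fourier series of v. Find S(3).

t = 3 differs from t = -3 by 1 full period(s), and the series is 6-periodic.
At t = -3 the one-sided limits are v(-3^-) = 0 and v(-3^+) = -1.
By Dirichlet's theorem the series converges to their average, [(0) + (-1)]/2 = -1/2.

-1/2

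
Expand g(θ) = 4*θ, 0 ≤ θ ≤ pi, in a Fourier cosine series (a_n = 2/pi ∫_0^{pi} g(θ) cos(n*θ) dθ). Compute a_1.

-16/pi

a_1 = 2/pi ∫_0^{pi} (4*θ) cos(θ) dθ.
Integrating by parts (boundary term plus one more integral), an antiderivative of (4*θ) cos(θ) is 4*θ*sin(θ) + 4*cos(θ); evaluating from 0 to pi: ∫_{0}^{pi} (4*θ) cos(θ) dθ = (-4) - (4) = -8.
Hence a_1 = (2/pi)·(-8) = -16/pi.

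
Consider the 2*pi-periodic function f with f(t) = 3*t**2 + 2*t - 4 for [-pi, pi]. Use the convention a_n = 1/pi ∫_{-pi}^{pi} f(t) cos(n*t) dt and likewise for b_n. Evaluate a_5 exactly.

-12/25

a_5 = 1/pi ∫_{-pi}^{pi} f(t) cos(5*t) dt.
Integrating by parts twice (tabular method), an antiderivative of (3*t**2 + 2*t - 4) cos(5*t) is 3*t**2*sin(5*t)/5 + 2*t*sin(5*t)/5 + 6*t*cos(5*t)/25 - 106*sin(5*t)/125 + 2*cos(5*t)/25; evaluating from -pi to pi: ∫_{-pi}^{pi} (3*t**2 + 2*t - 4) cos(5*t) dt = (-6*pi/25 - 2/25) - (-2/25 + 6*pi/25) = -12*pi/25.
Hence a_5 = (1/pi)·(-12*pi/25) = -12/25.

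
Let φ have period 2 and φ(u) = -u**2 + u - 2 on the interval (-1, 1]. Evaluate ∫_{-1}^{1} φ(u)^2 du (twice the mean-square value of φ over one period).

∫_{-1}^{1} φ(u)^2 du = 176/15.

176/15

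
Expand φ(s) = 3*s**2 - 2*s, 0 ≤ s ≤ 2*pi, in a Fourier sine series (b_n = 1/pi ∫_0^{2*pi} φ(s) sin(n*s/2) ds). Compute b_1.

-96/pi - 8 + 24*pi

b_1 = 1/pi ∫_0^{2*pi} (3*s**2 - 2*s) sin(s/2) ds.
Integrating by parts twice (tabular method), an antiderivative of (3*s**2 - 2*s) sin(s/2) is -6*s**2*cos(s/2) + 24*s*sin(s/2) + 4*s*cos(s/2) - 8*sin(s/2) + 48*cos(s/2); evaluating from 0 to 2*pi: ∫_{0}^{2*pi} (3*s**2 - 2*s) sin(s/2) ds = (-48 - 8*pi + 24*pi**2) - (48) = -96 - 8*pi + 24*pi**2.
Hence b_1 = (1/pi)·(-96 - 8*pi + 24*pi**2) = -96/pi - 8 + 24*pi.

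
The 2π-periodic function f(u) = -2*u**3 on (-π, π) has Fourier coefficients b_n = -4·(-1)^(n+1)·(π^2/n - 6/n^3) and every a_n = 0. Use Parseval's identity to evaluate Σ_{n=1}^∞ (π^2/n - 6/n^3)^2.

Parseval: Σ b_n^2 = (1/π) ∫_{-π}^{π} f(u)^2 du = 8*pi**6/7.
b_n^2 = 16·(π^2/n - 6/n^3)^2, so the sum equals (8*pi**6/7)/16 = pi**6/14.

pi**6/14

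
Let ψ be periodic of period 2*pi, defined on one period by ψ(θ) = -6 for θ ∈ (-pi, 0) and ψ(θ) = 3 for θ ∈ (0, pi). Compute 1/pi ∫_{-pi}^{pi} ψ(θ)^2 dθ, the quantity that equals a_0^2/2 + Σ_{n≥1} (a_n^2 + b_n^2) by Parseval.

1/pi ∫_{-pi}^{pi} ψ(θ)^2 dθ = 1/pi · (45*pi) = 45.

45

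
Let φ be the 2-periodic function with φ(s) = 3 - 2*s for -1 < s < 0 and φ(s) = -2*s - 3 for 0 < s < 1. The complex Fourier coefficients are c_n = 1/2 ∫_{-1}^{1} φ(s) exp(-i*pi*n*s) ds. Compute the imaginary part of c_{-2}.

1/pi

Since φ is real-valued, Im(c_{-2}) = -1/2 ∫_{-1}^{1} φ(s) sin(-2*pi*s) ds = b_{2}/2.
φ is odd and sin(-2*pi*s) is odd, so the integrand is even: ∫_{-1}^{1} φ(s) sin(-2*pi*s) ds = 2∫_0^{1} φ(s) sin(-2*pi*s) ds.
Integrating by parts (boundary term plus one more integral), an antiderivative of (-2*s - 3) sin(-2*pi*s) is -s*cos(2*pi*s)/pi + sin(2*pi*s)/(2*pi**2) - 3*cos(2*pi*s)/(2*pi); evaluating from 0 to 1: ∫_{0}^{1} (-2*s - 3) sin(-2*pi*s) ds = (-5/(2*pi)) - (-3/(2*pi)) = -1/pi.
So ∫_{-1}^{1} φ(s) sin(-2*pi*s) ds = -2/pi.
Hence Im(c_{-2}) = (-1/2)·(-2/pi) = 1/pi.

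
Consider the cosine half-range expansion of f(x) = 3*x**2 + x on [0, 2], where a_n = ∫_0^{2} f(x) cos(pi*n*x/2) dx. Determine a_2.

a_2 = ∫_0^{2} (3*x**2 + x) cos(pi*x) dx.
Integrating by parts twice (tabular method), an antiderivative of (3*x**2 + x) cos(pi*x) is 3*x**2*sin(pi*x)/pi + x*sin(pi*x)/pi + 6*x*cos(pi*x)/pi**2 - 6*sin(pi*x)/pi**3 + cos(pi*x)/pi**2; evaluating from 0 to 2: ∫_{0}^{2} (3*x**2 + x) cos(pi*x) dx = (13/pi**2) - (pi**(-2)) = 12/pi**2.
Hence a_2 = 12/pi**2.

12/pi**2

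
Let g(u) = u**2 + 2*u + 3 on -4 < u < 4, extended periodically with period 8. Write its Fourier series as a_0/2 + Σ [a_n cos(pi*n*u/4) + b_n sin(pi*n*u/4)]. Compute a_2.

a_2 = 1/4 ∫_{-4}^{4} g(u) cos(pi*u/2) du.
Integrating by parts twice (tabular method), an antiderivative of (u**2 + 2*u + 3) cos(pi*u/2) is 2*u**2*sin(pi*u/2)/pi + 4*u*sin(pi*u/2)/pi + 8*u*cos(pi*u/2)/pi**2 - 16*sin(pi*u/2)/pi**3 + 6*sin(pi*u/2)/pi + 8*cos(pi*u/2)/pi**2; evaluating from -4 to 4: ∫_{-4}^{4} (u**2 + 2*u + 3) cos(pi*u/2) du = (40/pi**2) - (-24/pi**2) = 64/pi**2.
Hence a_2 = (1/4)·(64/pi**2) = 16/pi**2.

16/pi**2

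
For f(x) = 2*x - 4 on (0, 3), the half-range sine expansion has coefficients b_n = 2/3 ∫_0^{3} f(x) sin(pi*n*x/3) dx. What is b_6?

-2/pi

b_6 = 2/3 ∫_0^{3} (2*x - 4) sin(2*pi*x) dx.
Integrating by parts (boundary term plus one more integral), an antiderivative of (2*x - 4) sin(2*pi*x) is -x*cos(2*pi*x)/pi + sin(2*pi*x)/(2*pi**2) + 2*cos(2*pi*x)/pi; evaluating from 0 to 3: ∫_{0}^{3} (2*x - 4) sin(2*pi*x) dx = (-1/pi) - (2/pi) = -3/pi.
Hence b_6 = (2/3)·(-3/pi) = -2/pi.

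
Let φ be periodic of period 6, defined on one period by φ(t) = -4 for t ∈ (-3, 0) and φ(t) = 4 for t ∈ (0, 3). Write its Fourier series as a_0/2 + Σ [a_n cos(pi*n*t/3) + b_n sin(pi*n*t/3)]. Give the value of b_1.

16/pi

b_1 = 1/3 ∫_{-3}^{3} φ(t) sin(pi*t/3) dt.
φ is odd and sin(pi*t/3) is odd, so the integrand is even and b_1 = 2/3 ∫_0^{3} φ(t) sin(pi*t/3) dt.
Directly, an antiderivative of (4) sin(pi*t/3) is -12*cos(pi*t/3)/pi; evaluating from 0 to 3: ∫_{0}^{3} (4) sin(pi*t/3) dt = (12/pi) - (-12/pi) = 24/pi.
Hence b_1 = (2/3)·(24/pi) = 16/pi.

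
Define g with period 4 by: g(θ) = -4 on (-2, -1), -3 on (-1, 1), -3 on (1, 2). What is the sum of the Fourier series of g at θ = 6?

-7/2

θ = 6 differs from θ = 2 by 1 full period(s), and the series is 4-periodic.
At θ = 2 the one-sided limits are g(2^-) = -3 and g(2^+) = -4.
By Dirichlet's theorem the series converges to their average, [(-3) + (-4)]/2 = -7/2.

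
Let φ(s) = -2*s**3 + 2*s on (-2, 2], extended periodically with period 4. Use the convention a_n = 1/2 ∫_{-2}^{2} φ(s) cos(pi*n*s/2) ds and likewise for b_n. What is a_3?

0

a_3 = 1/2 ∫_{-2}^{2} φ(s) cos(3*pi*s/2) ds.
φ is odd and cos(3*pi*s/2) is even, so the integrand is odd over a symmetric interval and the integral vanishes.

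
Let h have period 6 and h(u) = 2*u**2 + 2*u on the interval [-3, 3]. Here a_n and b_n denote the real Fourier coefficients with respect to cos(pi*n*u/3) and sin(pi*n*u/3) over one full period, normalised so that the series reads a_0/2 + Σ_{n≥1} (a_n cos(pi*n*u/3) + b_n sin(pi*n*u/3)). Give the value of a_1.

a_1 = 1/3 ∫_{-3}^{3} h(u) cos(pi*u/3) du.
Integrating by parts twice (tabular method), an antiderivative of (2*u**2 + 2*u) cos(pi*u/3) is 6*u**2*sin(pi*u/3)/pi + 6*u*sin(pi*u/3)/pi + 36*u*cos(pi*u/3)/pi**2 - 108*sin(pi*u/3)/pi**3 + 18*cos(pi*u/3)/pi**2; evaluating from -3 to 3: ∫_{-3}^{3} (2*u**2 + 2*u) cos(pi*u/3) du = (-126/pi**2) - (90/pi**2) = -216/pi**2.
Hence a_1 = (1/3)·(-216/pi**2) = -72/pi**2.

-72/pi**2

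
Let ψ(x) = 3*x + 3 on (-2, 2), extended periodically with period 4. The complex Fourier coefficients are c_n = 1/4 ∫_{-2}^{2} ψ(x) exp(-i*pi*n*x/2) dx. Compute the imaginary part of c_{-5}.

Since ψ is real-valued, Im(c_{-5}) = -1/4 ∫_{-2}^{2} ψ(x) sin(-5*pi*x/2) dx = b_{5}/2.
Integrating by parts (boundary term plus one more integral), an antiderivative of (3*x + 3) sin(-5*pi*x/2) is 6*x*cos(5*pi*x/2)/(5*pi) - 12*sin(5*pi*x/2)/(25*pi**2) + 6*cos(5*pi*x/2)/(5*pi); evaluating from -2 to 2: ∫_{-2}^{2} (3*x + 3) sin(-5*pi*x/2) dx = (-18/(5*pi)) - (6/(5*pi)) = -24/(5*pi).
Hence Im(c_{-5}) = (-1/4)·(-24/(5*pi)) = 6/(5*pi).

6/(5*pi)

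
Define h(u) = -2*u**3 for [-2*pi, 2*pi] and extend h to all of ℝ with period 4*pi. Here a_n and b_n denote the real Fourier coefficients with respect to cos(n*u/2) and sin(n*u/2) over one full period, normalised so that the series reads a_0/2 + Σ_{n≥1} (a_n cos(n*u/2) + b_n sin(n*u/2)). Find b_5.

b_5 = (1/(2*pi)) ∫_{-2*pi}^{2*pi} h(u) sin(5*u/2) du.
h is odd and sin(5*u/2) is odd, so the integrand is even and b_5 = 1/pi ∫_0^{2*pi} h(u) sin(5*u/2) du.
Integrating by parts three times (tabular method), an antiderivative of (-2*u**3) sin(5*u/2) is 4*u**3*cos(5*u/2)/5 - 24*u**2*sin(5*u/2)/25 - 96*u*cos(5*u/2)/125 + 192*sin(5*u/2)/625; evaluating from 0 to 2*pi: ∫_{0}^{2*pi} (-2*u**3) sin(5*u/2) du = (32*pi*(6 - 25*pi**2)/125) - (0) = 32*pi*(6 - 25*pi**2)/125.
Hence b_5 = (1/pi)·(32*pi*(6 - 25*pi**2)/125) = 192/125 - 32*pi**2/5.

192/125 - 32*pi**2/5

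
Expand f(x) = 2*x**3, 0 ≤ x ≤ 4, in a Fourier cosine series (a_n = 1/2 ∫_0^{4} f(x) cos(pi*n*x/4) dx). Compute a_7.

768*(4 - 49*pi**2)/(2401*pi**4)

a_7 = 1/2 ∫_0^{4} (2*x**3) cos(7*pi*x/4) dx.
Integrating by parts three times (tabular method), an antiderivative of (2*x**3) cos(7*pi*x/4) is 8*x**3*sin(7*pi*x/4)/(7*pi) + 96*x**2*cos(7*pi*x/4)/(49*pi**2) - 768*x*sin(7*pi*x/4)/(343*pi**3) - 3072*cos(7*pi*x/4)/(2401*pi**4); evaluating from 0 to 4: ∫_{0}^{4} (2*x**3) cos(7*pi*x/4) dx = (1536*(2 - 49*pi**2)/(2401*pi**4)) - (-3072/(2401*pi**4)) = 1536*(4 - 49*pi**2)/(2401*pi**4).
Hence a_7 = (1/2)·(1536*(4 - 49*pi**2)/(2401*pi**4)) = 768*(4 - 49*pi**2)/(2401*pi**4).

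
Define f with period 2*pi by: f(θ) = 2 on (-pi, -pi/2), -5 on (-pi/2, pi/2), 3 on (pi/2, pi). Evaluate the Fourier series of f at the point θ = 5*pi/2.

-1

θ = 5*pi/2 differs from θ = pi/2 by 1 full period(s), and the series is 2*pi-periodic.
At θ = pi/2 the one-sided limits are f(pi/2^-) = -5 and f(pi/2^+) = 3.
By Dirichlet's theorem the series converges to their average, [(-5) + (3)]/2 = -1.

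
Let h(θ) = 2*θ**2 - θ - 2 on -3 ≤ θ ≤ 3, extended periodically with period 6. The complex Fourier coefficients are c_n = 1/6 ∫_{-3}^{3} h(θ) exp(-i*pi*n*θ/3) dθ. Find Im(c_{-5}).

-3/(5*pi)

Since h is real-valued, Im(c_{-5}) = -1/6 ∫_{-3}^{3} h(θ) sin(-5*pi*θ/3) dθ = b_{5}/2.
Integrating by parts twice (tabular method), an antiderivative of (2*θ**2 - θ - 2) sin(-5*pi*θ/3) is 6*θ**2*cos(5*pi*θ/3)/(5*pi) - 36*θ*sin(5*pi*θ/3)/(25*pi**2) - 3*θ*cos(5*pi*θ/3)/(5*pi) + 9*sin(5*pi*θ/3)/(25*pi**2) - 6*cos(5*pi*θ/3)/(5*pi) - 108*cos(5*pi*θ/3)/(125*pi**3); evaluating from -3 to 3: ∫_{-3}^{3} (2*θ**2 - θ - 2) sin(-5*pi*θ/3) dθ = (3*(36 - 325*pi**2)/(125*pi**3)) - (3*(36 - 475*pi**2)/(125*pi**3)) = 18/(5*pi).
Hence Im(c_{-5}) = (-1/6)·(18/(5*pi)) = -3/(5*pi).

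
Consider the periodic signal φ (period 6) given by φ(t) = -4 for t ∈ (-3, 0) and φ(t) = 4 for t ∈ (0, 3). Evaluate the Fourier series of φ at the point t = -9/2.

t = -9/2 differs from t = 3/2 by -1 full period(s), and the series is 6-periodic.
φ is continuous at t = 3/2 with value 4, so the series converges to 4 there.

4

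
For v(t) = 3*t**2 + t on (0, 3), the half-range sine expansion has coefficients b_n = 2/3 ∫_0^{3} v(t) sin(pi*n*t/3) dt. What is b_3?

-8/pi**3 + 20/pi

b_3 = 2/3 ∫_0^{3} (3*t**2 + t) sin(pi*t) dt.
Integrating by parts twice (tabular method), an antiderivative of (3*t**2 + t) sin(pi*t) is -3*t**2*cos(pi*t)/pi + 6*t*sin(pi*t)/pi**2 - t*cos(pi*t)/pi + sin(pi*t)/pi**2 + 6*cos(pi*t)/pi**3; evaluating from 0 to 3: ∫_{0}^{3} (3*t**2 + t) sin(pi*t) dt = (-6/pi**3 + 30/pi) - (6/pi**3) = -12/pi**3 + 30/pi.
Hence b_3 = (2/3)·(-12/pi**3 + 30/pi) = -8/pi**3 + 20/pi.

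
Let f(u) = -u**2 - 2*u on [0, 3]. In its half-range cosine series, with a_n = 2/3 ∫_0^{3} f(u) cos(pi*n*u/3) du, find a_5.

a_5 = 2/3 ∫_0^{3} (-u**2 - 2*u) cos(5*pi*u/3) du.
Integrating by parts twice (tabular method), an antiderivative of (-u**2 - 2*u) cos(5*pi*u/3) is -3*u**2*sin(5*pi*u/3)/(5*pi) - 6*u*sin(5*pi*u/3)/(5*pi) - 18*u*cos(5*pi*u/3)/(25*pi**2) + 54*sin(5*pi*u/3)/(125*pi**3) - 18*cos(5*pi*u/3)/(25*pi**2); evaluating from 0 to 3: ∫_{0}^{3} (-u**2 - 2*u) cos(5*pi*u/3) du = (72/(25*pi**2)) - (-18/(25*pi**2)) = 18/(5*pi**2).
Hence a_5 = (2/3)·(18/(5*pi**2)) = 12/(5*pi**2).

12/(5*pi**2)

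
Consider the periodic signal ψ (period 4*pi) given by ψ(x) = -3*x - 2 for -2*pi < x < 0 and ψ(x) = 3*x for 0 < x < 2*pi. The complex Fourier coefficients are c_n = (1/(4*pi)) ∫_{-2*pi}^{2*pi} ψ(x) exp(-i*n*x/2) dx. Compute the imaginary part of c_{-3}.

2/(3*pi)

Since ψ is real-valued, Im(c_{-3}) = -(1/(4*pi)) ∫_{-2*pi}^{2*pi} ψ(x) sin(-3*x/2) dx = b_{3}/2.
Split the integral at the breakpoints.
Integrating by parts (boundary term plus one more integral), an antiderivative of (-3*x - 2) sin(-3*x/2) is -2*x*cos(3*x/2) + 4*sin(3*x/2)/3 - 4*cos(3*x/2)/3; evaluating from -2*pi to 0: ∫_{-2*pi}^{0} (-3*x - 2) sin(-3*x/2) dx = (-4/3) - (4/3 - 4*pi) = -8/3 + 4*pi.
Integrating by parts (boundary term plus one more integral), an antiderivative of (3*x) sin(-3*x/2) is 2*x*cos(3*x/2) - 4*sin(3*x/2)/3; evaluating from 0 to 2*pi: ∫_{0}^{2*pi} (3*x) sin(-3*x/2) dx = (-4*pi) - (0) = -4*pi.
So ∫_{-2*pi}^{2*pi} ψ(x) sin(-3*x/2) dx = -8/3.
Hence Im(c_{-3}) = (-1/(4*pi))·(-8/3) = 2/(3*pi).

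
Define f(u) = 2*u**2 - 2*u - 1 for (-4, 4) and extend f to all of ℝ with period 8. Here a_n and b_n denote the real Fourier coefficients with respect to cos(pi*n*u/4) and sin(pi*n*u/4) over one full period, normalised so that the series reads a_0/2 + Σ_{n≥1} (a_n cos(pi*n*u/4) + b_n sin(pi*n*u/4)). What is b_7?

b_7 = 1/4 ∫_{-4}^{4} f(u) sin(7*pi*u/4) du.
Integrating by parts twice (tabular method), an antiderivative of (2*u**2 - 2*u - 1) sin(7*pi*u/4) is -8*u**2*cos(7*pi*u/4)/(7*pi) + 64*u*sin(7*pi*u/4)/(49*pi**2) + 8*u*cos(7*pi*u/4)/(7*pi) - 32*sin(7*pi*u/4)/(49*pi**2) + 256*cos(7*pi*u/4)/(343*pi**3) + 4*cos(7*pi*u/4)/(7*pi); evaluating from -4 to 4: ∫_{-4}^{4} (2*u**2 - 2*u - 1) sin(7*pi*u/4) du = (4*(-64 + 1127*pi**2)/(343*pi**3)) - (4*(-64 + 1911*pi**2)/(343*pi**3)) = -64/(7*pi).
Hence b_7 = (1/4)·(-64/(7*pi)) = -16/(7*pi).

-16/(7*pi)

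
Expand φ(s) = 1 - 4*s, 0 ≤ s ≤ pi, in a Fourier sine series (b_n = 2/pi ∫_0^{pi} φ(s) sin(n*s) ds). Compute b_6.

4/3

b_6 = 2/pi ∫_0^{pi} (1 - 4*s) sin(6*s) ds.
Integrating by parts (boundary term plus one more integral), an antiderivative of (1 - 4*s) sin(6*s) is 2*s*cos(6*s)/3 - sin(6*s)/9 - cos(6*s)/6; evaluating from 0 to pi: ∫_{0}^{pi} (1 - 4*s) sin(6*s) ds = (-1/6 + 2*pi/3) - (-1/6) = 2*pi/3.
Hence b_6 = (2/pi)·(2*pi/3) = 4/3.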